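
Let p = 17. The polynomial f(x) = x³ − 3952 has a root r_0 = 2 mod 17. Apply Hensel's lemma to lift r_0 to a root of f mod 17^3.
r_2 = 4184 (mod 4913)

Hensel: r_{i+1} = r_i − f(r_i)/f′(r_i) mod 17^{i+2}, where f′(x) = 3x². Iterate:
  r_0 = 2 (mod 17)
  r_1 = 138 (mod 289)
  r_2 = 4184 (mod 4913)
Final: r = 4184 with f(r) ≡ 0 mod 17^3.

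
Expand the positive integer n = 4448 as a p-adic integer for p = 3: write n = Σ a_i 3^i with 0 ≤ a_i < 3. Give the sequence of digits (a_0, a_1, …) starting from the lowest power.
(a_0, a_1, …) = (2, 0, 2, 2, 0, 0, 0, 2)

Repeated division by 3 gives the digits low-to-high: 4448 = 2 + 2·3^2 + 2·3^3 + 2·3^7. Digit sequence: (2, 0, 2, 2, 0, 0, 0, 2).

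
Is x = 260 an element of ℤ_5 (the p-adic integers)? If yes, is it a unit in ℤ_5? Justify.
x ∈ ℤ_5 but not a unit; v_5(x) = 1 > 0

ℤ_5 = {x ∈ ℚ_5 : v_5(x) ≥ 0} and ℤ_5^× = {x ∈ ℤ_5 : v_5(x) = 0}. Here v_5(260) = v_5(num) − v_5(den) = 1; compare against these criteria.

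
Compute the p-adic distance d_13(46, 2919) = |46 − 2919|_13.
d_13(46, 2919) = 1/169

Step 1 — x − y = 46 − 2919 = -2873. Step 2 — v_13(-2873) = 2 (factor: -2873 = −(13^2 · 17); the sign does not affect v_p). Step 3 — |x − y|_13 = 13^{-2} = 1/169.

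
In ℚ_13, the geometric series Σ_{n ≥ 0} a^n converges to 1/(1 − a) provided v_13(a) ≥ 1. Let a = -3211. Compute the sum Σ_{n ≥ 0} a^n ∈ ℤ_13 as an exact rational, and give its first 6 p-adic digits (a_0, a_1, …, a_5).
Σ a^n = 1/(1 − a) = 1/3212;  first 6 digits = (1, 0, 7, 11, 9, 1)

v_13(a) = 2 ≥ 1, so the series converges in ℤ_13 to 1/(1 − a) = 1/(1 − (-3211)) = 1/3212. Expand this rational in ℤ_13: compute digits iteratively via d_i = x_i mod 13, x_{i+1} = (x_i − d_i)/13. The first 6 digits are (1, 0, 7, 11, 9, 1).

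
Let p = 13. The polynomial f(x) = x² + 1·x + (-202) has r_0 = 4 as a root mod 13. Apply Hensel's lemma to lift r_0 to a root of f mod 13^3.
r_2 = 1564 (mod 2197)

Hensel: r_{i+1} = r_i − f(r_i)·(f′(r_i))^{-1} mod 13^{i+2}, f′(x) = 2x + 1. Iterate:
  r_0 = 4 (mod 13)
  r_1 = 43 (mod 169)
  r_2 = 1564 (mod 2197)
Final: r = 1564 satisfies f(r) ≡ 0 mod 13^3.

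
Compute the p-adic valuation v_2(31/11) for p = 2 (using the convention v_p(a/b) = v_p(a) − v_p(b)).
v_2(31/11) = 0

Factor powers of 2 from the numerator and denominator of the reduced fraction: 31 = 2^0 · 31 and 11 = 2^0 · 11. Apply v_p(a/b) = v_p(a) − v_p(b): v_2(31/11) = 0 − 0 = 0.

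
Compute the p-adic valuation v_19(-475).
v_19(-475) = 1

v_19(n) is the largest exponent k such that 19^k divides n. Factor out: -475 = -19^1 · 25. (Sign doesn't affect v_p.) So v_19(-475) = 1.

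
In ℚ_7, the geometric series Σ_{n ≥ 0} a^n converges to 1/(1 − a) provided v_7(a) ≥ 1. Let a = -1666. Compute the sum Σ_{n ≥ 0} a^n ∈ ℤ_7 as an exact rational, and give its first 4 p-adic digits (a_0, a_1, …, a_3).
Σ a^n = 1/(1 − a) = 1/1667;  first 4 digits = (1, 0, 1, 2)

v_7(a) = 2 ≥ 1, so the series converges in ℤ_7 to 1/(1 − a) = 1/(1 − (-1666)) = 1/1667. Expand this rational in ℤ_7: compute digits iteratively via d_i = x_i mod 7, x_{i+1} = (x_i − d_i)/7. The first 4 digits are (1, 0, 1, 2).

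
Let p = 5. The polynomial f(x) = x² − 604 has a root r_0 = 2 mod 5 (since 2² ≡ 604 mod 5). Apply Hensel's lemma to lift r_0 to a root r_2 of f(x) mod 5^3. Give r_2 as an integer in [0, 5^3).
r_2 = 27 (mod 125)

Hensel's recurrence: r_{i+1} = r_i − f(r_i)·(f′(r_i))^{-1} mod 5^{i+2}, with f′(x) = 2x. Iterate:
  r_0 = 2 (mod 5)
  r_1 = 2 (mod 25)
  r_2 = 27 (mod 125)
Final: r_2 = 27, and one checks f(r_2) ≡ 0 mod 5^3.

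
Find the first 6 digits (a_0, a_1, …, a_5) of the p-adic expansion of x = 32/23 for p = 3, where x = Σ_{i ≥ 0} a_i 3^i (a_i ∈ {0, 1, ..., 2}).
(a_0, …, a_5) = (1, 0, 2, 0, 2, 2)

v_3(32/23) = 0 (numerator and denominator both coprime to 3), so x ∈ ℤ_3^×. Compute digits iteratively via a_i = x_i mod 3, x_{i+1} = (x_i − a_i)/3, with x_0 = x:
  x_0 = 32/23;  a_0 = 1;  x_1 = (x_0 − 1)/3 = 3/23
  x_1 = 3/23;  a_1 = 0;  x_2 = (x_1 − 0)/3 = 1/23
  x_2 = 1/23;  a_2 = 2;  x_3 = (x_2 − 2)/3 = -15/23
  x_3 = -15/23;  a_3 = 0;  x_4 = (x_3 − 0)/3 = -5/23
  x_4 = -5/23;  a_4 = 2;  x_5 = (x_4 − 2)/3 = -17/23
  x_5 = -17/23;  a_5 = 2;  x_6 = (x_5 − 2)/3 = -21/23
Digits: (1, 0, 2, 0, 2, 2).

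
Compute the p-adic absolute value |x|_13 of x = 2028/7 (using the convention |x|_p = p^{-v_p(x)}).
|2028/7|_13 = 1/169

Step 1 — compute v_13(x) by factoring powers of 13 out of the numerator and denominator: v_13(2028/7) = 2. Step 2 — apply |x|_p = p^{-v_p(x)} = 13^{-2} = 1/169.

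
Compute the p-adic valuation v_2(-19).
v_2(-19) = 0

v_2(n) is the largest exponent k such that 2^k divides n. Factor out: -19 = -2^0 · 19. (Sign doesn't affect v_p.) So v_2(-19) = 0.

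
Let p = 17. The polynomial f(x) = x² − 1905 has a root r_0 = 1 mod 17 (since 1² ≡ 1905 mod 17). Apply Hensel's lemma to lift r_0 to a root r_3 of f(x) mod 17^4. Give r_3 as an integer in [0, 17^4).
r_3 = 63666 (mod 83521)

Hensel's recurrence: r_{i+1} = r_i − f(r_i)·(f′(r_i))^{-1} mod 17^{i+2}, with f′(x) = 2x. Iterate:
  r_0 = 1 (mod 17)
  r_1 = 86 (mod 289)
  r_2 = 4710 (mod 4913)
  r_3 = 63666 (mod 83521)
Final: r_3 = 63666, and one checks f(r_3) ≡ 0 mod 17^4.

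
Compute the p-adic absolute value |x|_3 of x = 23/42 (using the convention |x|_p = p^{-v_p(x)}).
|23/42|_3 = 3

Step 1 — compute v_3(x) by factoring powers of 3 out of the numerator and denominator: v_3(23/42) = -1. Step 2 — apply |x|_p = p^{-v_p(x)} = 3^{1} = 3.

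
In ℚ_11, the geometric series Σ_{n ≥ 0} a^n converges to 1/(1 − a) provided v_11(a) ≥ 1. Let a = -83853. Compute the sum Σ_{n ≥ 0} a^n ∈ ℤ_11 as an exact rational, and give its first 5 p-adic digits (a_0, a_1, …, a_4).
Σ a^n = 1/(1 − a) = 1/83854;  first 5 digits = (1, 0, 0, 3, 5)

v_11(a) = 3 ≥ 1, so the series converges in ℤ_11 to 1/(1 − a) = 1/(1 − (-83853)) = 1/83854. Expand this rational in ℤ_11: compute digits iteratively via d_i = x_i mod 11, x_{i+1} = (x_i − d_i)/11. The first 5 digits are (1, 0, 0, 3, 5).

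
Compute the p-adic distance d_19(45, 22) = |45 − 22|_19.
d_19(45, 22) = 1

Step 1 — x − y = 45 − 22 = 23. Step 2 — v_19(23) = 0 (factor: 23 = (19^0 · 23); the sign does not affect v_p). Step 3 — |x − y|_19 = 19^{0} = 1.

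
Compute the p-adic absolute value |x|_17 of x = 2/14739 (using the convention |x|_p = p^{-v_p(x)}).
|2/14739|_17 = 4913

Step 1 — compute v_17(x) by factoring powers of 17 out of the numerator and denominator: v_17(2/14739) = -3. Step 2 — apply |x|_p = p^{-v_p(x)} = 17^{3} = 4913.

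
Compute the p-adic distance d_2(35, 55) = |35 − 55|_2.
d_2(35, 55) = 1/4

Step 1 — x − y = 35 − 55 = -20. Step 2 — v_2(-20) = 2 (factor: -20 = −(2^2 · 5); the sign does not affect v_p). Step 3 — |x − y|_2 = 2^{-2} = 1/4.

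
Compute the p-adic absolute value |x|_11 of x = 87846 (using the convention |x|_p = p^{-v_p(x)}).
|87846|_11 = 1/14641

Step 1 — compute v_11(x) by factoring powers of 11 out of the numerator and denominator: v_11(87846) = 4. Step 2 — apply |x|_p = p^{-v_p(x)} = 11^{-4} = 1/14641.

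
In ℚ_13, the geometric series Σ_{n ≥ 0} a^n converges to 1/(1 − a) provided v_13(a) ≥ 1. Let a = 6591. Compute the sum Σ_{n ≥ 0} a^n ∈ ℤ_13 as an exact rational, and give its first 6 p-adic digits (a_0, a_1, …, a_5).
Σ a^n = 1/(1 − a) = -1/6590;  first 6 digits = (1, 0, 0, 3, 0, 0)

v_13(a) = 3 ≥ 1, so the series converges in ℤ_13 to 1/(1 − a) = 1/(1 − 6591) = -1/6590. Expand this rational in ℤ_13: compute digits iteratively via d_i = x_i mod 13, x_{i+1} = (x_i − d_i)/13. The first 6 digits are (1, 0, 0, 3, 0, 0).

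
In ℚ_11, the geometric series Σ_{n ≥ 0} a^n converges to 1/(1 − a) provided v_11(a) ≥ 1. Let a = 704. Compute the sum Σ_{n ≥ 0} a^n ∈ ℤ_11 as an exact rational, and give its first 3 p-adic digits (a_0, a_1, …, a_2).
Σ a^n = 1/(1 − a) = -1/703;  first 3 digits = (1, 9, 9)

v_11(a) = 1 ≥ 1, so the series converges in ℤ_11 to 1/(1 − a) = 1/(1 − 704) = -1/703. Expand this rational in ℤ_11: compute digits iteratively via d_i = x_i mod 11, x_{i+1} = (x_i − d_i)/11. The first 3 digits are (1, 9, 9).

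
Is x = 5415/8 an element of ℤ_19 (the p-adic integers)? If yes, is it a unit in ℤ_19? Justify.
x ∈ ℤ_19 but not a unit; v_19(x) = 2 > 0

ℤ_19 = {x ∈ ℚ_19 : v_19(x) ≥ 0} and ℤ_19^× = {x ∈ ℤ_19 : v_19(x) = 0}. Here v_19(5415/8) = v_19(num) − v_19(den) = 2; compare against these criteria.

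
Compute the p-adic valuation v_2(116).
v_2(116) = 2

v_2(n) is the largest exponent k such that 2^k divides n. Factor out: 116 = 2^2 · 29. (Sign doesn't affect v_p.) So v_2(116) = 2.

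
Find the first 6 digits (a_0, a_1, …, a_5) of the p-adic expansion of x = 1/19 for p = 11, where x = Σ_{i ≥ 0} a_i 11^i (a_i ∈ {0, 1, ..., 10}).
(a_0, …, a_5) = (7, 4, 10, 6, 4, 10)

v_11(1/19) = 0 (numerator and denominator both coprime to 11), so x ∈ ℤ_11^×. Compute digits iteratively via a_i = x_i mod 11, x_{i+1} = (x_i − a_i)/11, with x_0 = x:
  x_0 = 1/19;  a_0 = 7;  x_1 = (x_0 − 7)/11 = -12/19
  x_1 = -12/19;  a_1 = 4;  x_2 = (x_1 − 4)/11 = -8/19
  x_2 = -8/19;  a_2 = 10;  x_3 = (x_2 − 10)/11 = -18/19
  x_3 = -18/19;  a_3 = 6;  x_4 = (x_3 − 6)/11 = -12/19
  x_4 = -12/19;  a_4 = 4;  x_5 = (x_4 − 4)/11 = -8/19
  x_5 = -8/19;  a_5 = 10;  x_6 = (x_5 − 10)/11 = -18/19
Digits: (7, 4, 10, 6, 4, 10).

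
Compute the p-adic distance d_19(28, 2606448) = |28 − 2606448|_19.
d_19(28, 2606448) = 1/130321

Step 1 — x − y = 28 − 2606448 = -2606420. Step 2 — v_19(-2606420) = 4 (factor: -2606420 = −(19^4 · 20); the sign does not affect v_p). Step 3 — |x − y|_19 = 19^{-4} = 1/130321.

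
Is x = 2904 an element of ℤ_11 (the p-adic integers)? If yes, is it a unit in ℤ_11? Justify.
x ∈ ℤ_11 but not a unit; v_11(x) = 2 > 0

ℤ_11 = {x ∈ ℚ_11 : v_11(x) ≥ 0} and ℤ_11^× = {x ∈ ℤ_11 : v_11(x) = 0}. Here v_11(2904) = v_11(num) − v_11(den) = 2; compare against these criteria.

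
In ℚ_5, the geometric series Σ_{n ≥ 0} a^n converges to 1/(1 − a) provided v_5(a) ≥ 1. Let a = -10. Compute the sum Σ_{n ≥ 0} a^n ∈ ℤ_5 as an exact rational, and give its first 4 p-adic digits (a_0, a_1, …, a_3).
Σ a^n = 1/(1 − a) = 1/11;  first 4 digits = (1, 3, 3, 2)

v_5(a) = 1 ≥ 1, so the series converges in ℤ_5 to 1/(1 − a) = 1/(1 − (-10)) = 1/11. Expand this rational in ℤ_5: compute digits iteratively via d_i = x_i mod 5, x_{i+1} = (x_i − d_i)/5. The first 4 digits are (1, 3, 3, 2).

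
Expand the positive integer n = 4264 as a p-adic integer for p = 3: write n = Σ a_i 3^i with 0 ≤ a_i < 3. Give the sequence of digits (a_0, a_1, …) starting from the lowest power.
(a_0, a_1, …) = (1, 2, 2, 1, 1, 2, 2, 1)

Repeated division by 3 gives the digits low-to-high: 4264 = 1 + 2·3^1 + 2·3^2 + 1·3^3 + 1·3^4 + 2·3^5 + 2·3^6 + 1·3^7. Digit sequence: (1, 2, 2, 1, 1, 2, 2, 1).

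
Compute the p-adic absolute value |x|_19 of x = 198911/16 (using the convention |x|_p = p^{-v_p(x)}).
|198911/16|_19 = 1/6859

Step 1 — compute v_19(x) by factoring powers of 19 out of the numerator and denominator: v_19(198911/16) = 3. Step 2 — apply |x|_p = p^{-v_p(x)} = 19^{-3} = 1/6859.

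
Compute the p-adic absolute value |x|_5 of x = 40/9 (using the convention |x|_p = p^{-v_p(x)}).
|40/9|_5 = 1/5

Step 1 — compute v_5(x) by factoring powers of 5 out of the numerator and denominator: v_5(40/9) = 1. Step 2 — apply |x|_p = p^{-v_p(x)} = 5^{-1} = 1/5.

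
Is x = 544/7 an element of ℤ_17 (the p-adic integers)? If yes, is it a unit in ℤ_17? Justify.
x ∈ ℤ_17 but not a unit; v_17(x) = 1 > 0

ℤ_17 = {x ∈ ℚ_17 : v_17(x) ≥ 0} and ℤ_17^× = {x ∈ ℤ_17 : v_17(x) = 0}. Here v_17(544/7) = v_17(num) − v_17(den) = 1; compare against these criteria.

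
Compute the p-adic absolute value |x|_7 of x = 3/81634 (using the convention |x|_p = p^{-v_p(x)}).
|3/81634|_7 = 2401

Step 1 — compute v_7(x) by factoring powers of 7 out of the numerator and denominator: v_7(3/81634) = -4. Step 2 — apply |x|_p = p^{-v_p(x)} = 7^{4} = 2401.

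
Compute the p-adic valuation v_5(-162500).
v_5(-162500) = 5

v_5(n) is the largest exponent k such that 5^k divides n. Factor out: -162500 = -5^5 · 52. (Sign doesn't affect v_p.) So v_5(-162500) = 5.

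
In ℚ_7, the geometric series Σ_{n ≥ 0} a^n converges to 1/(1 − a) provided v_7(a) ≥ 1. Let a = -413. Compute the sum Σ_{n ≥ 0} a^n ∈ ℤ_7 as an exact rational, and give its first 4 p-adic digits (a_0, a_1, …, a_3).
Σ a^n = 1/(1 − a) = 1/414;  first 4 digits = (1, 4, 0, 0)

v_7(a) = 1 ≥ 1, so the series converges in ℤ_7 to 1/(1 − a) = 1/(1 − (-413)) = 1/414. Expand this rational in ℤ_7: compute digits iteratively via d_i = x_i mod 7, x_{i+1} = (x_i − d_i)/7. The first 4 digits are (1, 4, 0, 0).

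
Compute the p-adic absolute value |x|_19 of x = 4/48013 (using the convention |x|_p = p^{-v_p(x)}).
|4/48013|_19 = 6859

Step 1 — compute v_19(x) by factoring powers of 19 out of the numerator and denominator: v_19(4/48013) = -3. Step 2 — apply |x|_p = p^{-v_p(x)} = 19^{3} = 6859.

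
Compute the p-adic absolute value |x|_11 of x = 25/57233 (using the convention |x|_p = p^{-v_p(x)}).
|25/57233|_11 = 1331

Step 1 — compute v_11(x) by factoring powers of 11 out of the numerator and denominator: v_11(25/57233) = -3. Step 2 — apply |x|_p = p^{-v_p(x)} = 11^{3} = 1331.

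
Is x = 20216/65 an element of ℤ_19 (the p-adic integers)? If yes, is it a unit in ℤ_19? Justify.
x ∈ ℤ_19 but not a unit; v_19(x) = 2 > 0

ℤ_19 = {x ∈ ℚ_19 : v_19(x) ≥ 0} and ℤ_19^× = {x ∈ ℤ_19 : v_19(x) = 0}. Here v_19(20216/65) = v_19(num) − v_19(den) = 2; compare against these criteria.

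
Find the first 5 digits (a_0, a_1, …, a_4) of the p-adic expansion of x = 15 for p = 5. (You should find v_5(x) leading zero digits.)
(a_0, …, a_4) = (0, 3, 0, 0, 0)

v_5(15) = 1, so a_0 = ... = a_0 = 0. Factor out: x = 5^1 · u with u = 3 a unit in ℤ_5. Expand u iteratively via a_{v+i} = u_i mod 5, u_{i+1} = (u_i − a_{v+i})/5:
  u_0 = 3;  a_1 = 3;  u_1 = (u_0 − 3)/5 = 0
  u_1 = 0;  a_2 = 0;  u_2 = (u_1 − 0)/5 = 0
  u_2 = 0;  a_3 = 0;  u_3 = (u_2 − 0)/5 = 0
  u_3 = 0;  a_4 = 0;  u_4 = (u_3 − 0)/5 = 0
Digits: (0, 3, 0, 0, 0).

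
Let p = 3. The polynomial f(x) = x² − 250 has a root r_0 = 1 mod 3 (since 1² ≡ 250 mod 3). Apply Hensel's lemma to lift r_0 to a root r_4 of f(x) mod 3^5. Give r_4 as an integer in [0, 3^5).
r_4 = 175 (mod 243)

Hensel's recurrence: r_{i+1} = r_i − f(r_i)·(f′(r_i))^{-1} mod 3^{i+2}, with f′(x) = 2x. Iterate:
  r_0 = 1 (mod 3)
  r_1 = 4 (mod 9)
  r_2 = 13 (mod 27)
  r_3 = 13 (mod 81)
  r_4 = 175 (mod 243)
Final: r_4 = 175, and one checks f(r_4) ≡ 0 mod 3^5.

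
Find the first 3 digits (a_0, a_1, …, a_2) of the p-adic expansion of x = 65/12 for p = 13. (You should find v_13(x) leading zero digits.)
(a_0, …, a_2) = (0, 8, 7)

v_13(65/12) = 1, so a_0 = ... = a_0 = 0. Factor out: x = 13^1 · u with u = 5/12 a unit in ℤ_13. Expand u iteratively via a_{v+i} = u_i mod 13, u_{i+1} = (u_i − a_{v+i})/13:
  u_0 = 5/12;  a_1 = 8;  u_1 = (u_0 − 8)/13 = -7/12
  u_1 = -7/12;  a_2 = 7;  u_2 = (u_1 − 7)/13 = -7/12
Digits: (0, 8, 7).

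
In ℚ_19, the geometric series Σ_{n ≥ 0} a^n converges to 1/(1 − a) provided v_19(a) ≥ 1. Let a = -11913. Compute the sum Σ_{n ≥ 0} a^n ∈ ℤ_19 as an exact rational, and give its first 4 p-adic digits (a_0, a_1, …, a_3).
Σ a^n = 1/(1 − a) = 1/11914;  first 4 digits = (1, 0, 5, 17)

v_19(a) = 2 ≥ 1, so the series converges in ℤ_19 to 1/(1 − a) = 1/(1 − (-11913)) = 1/11914. Expand this rational in ℤ_19: compute digits iteratively via d_i = x_i mod 19, x_{i+1} = (x_i − d_i)/19. The first 4 digits are (1, 0, 5, 17).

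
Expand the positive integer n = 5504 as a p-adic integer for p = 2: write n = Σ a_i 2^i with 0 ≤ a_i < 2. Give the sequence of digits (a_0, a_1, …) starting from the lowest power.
(a_0, a_1, …) = (0, 0, 0, 0, 0, 0, 0, 1, 1, 0, 1, 0, 1)

Repeated division by 2 gives the digits low-to-high: 5504 = 1·2^7 + 1·2^8 + 1·2^10 + 1·2^12. Digit sequence: (0, 0, 0, 0, 0, 0, 0, 1, 1, 0, 1, 0, 1).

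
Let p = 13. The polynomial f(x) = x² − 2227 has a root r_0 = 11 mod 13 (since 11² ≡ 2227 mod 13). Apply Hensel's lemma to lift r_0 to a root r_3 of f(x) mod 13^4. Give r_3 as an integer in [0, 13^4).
r_3 = 7005 (mod 28561)

Hensel's recurrence: r_{i+1} = r_i − f(r_i)·(f′(r_i))^{-1} mod 13^{i+2}, with f′(x) = 2x. Iterate:
  r_0 = 11 (mod 13)
  r_1 = 76 (mod 169)
  r_2 = 414 (mod 2197)
  r_3 = 7005 (mod 28561)
Final: r_3 = 7005, and one checks f(r_3) ≡ 0 mod 13^4.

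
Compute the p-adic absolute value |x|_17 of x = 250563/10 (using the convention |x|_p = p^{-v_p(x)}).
|250563/10|_17 = 1/83521

Step 1 — compute v_17(x) by factoring powers of 17 out of the numerator and denominator: v_17(250563/10) = 4. Step 2 — apply |x|_p = p^{-v_p(x)} = 17^{-4} = 1/83521.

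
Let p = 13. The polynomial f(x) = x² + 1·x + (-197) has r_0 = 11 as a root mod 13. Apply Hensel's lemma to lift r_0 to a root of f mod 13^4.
r_3 = 609 (mod 28561)

Hensel: r_{i+1} = r_i − f(r_i)·(f′(r_i))^{-1} mod 13^{i+2}, f′(x) = 2x + 1. Iterate:
  r_0 = 11 (mod 13)
  r_1 = 102 (mod 169)
  r_2 = 609 (mod 2197)
  r_3 = 609 (mod 28561)
Final: r = 609 satisfies f(r) ≡ 0 mod 13^4.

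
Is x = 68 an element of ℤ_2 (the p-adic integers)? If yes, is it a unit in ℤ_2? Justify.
x ∈ ℤ_2 but not a unit; v_2(x) = 2 > 0

ℤ_2 = {x ∈ ℚ_2 : v_2(x) ≥ 0} and ℤ_2^× = {x ∈ ℤ_2 : v_2(x) = 0}. Here v_2(68) = v_2(num) − v_2(den) = 2; compare against these criteria.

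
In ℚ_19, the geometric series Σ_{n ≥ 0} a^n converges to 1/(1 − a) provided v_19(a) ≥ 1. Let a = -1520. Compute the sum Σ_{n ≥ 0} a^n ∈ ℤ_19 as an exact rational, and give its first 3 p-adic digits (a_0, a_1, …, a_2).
Σ a^n = 1/(1 − a) = 1/1521;  first 3 digits = (1, 15, 11)

v_19(a) = 1 ≥ 1, so the series converges in ℤ_19 to 1/(1 − a) = 1/(1 − (-1520)) = 1/1521. Expand this rational in ℤ_19: compute digits iteratively via d_i = x_i mod 19, x_{i+1} = (x_i − d_i)/19. The first 3 digits are (1, 15, 11).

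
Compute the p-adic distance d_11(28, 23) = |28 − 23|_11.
d_11(28, 23) = 1

Step 1 — x − y = 28 − 23 = 5. Step 2 — v_11(5) = 0 (factor: 5 = (11^0 · 5); the sign does not affect v_p). Step 3 — |x − y|_11 = 11^{0} = 1.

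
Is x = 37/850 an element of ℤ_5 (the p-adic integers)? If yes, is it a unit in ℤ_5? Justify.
x ∉ ℤ_5 (v_5(x) = -2 < 0)

ℤ_5 = {x ∈ ℚ_5 : v_5(x) ≥ 0} and ℤ_5^× = {x ∈ ℤ_5 : v_5(x) = 0}. Here v_5(37/850) = v_5(num) − v_5(den) = -2; compare against these criteria.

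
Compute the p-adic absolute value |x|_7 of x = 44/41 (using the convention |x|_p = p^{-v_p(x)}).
|44/41|_7 = 1

Step 1 — compute v_7(x) by factoring powers of 7 out of the numerator and denominator: v_7(44/41) = 0. Step 2 — apply |x|_p = p^{-v_p(x)} = 7^{0} = 1.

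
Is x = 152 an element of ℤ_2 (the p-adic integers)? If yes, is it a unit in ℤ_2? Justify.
x ∈ ℤ_2 but not a unit; v_2(x) = 3 > 0

ℤ_2 = {x ∈ ℚ_2 : v_2(x) ≥ 0} and ℤ_2^× = {x ∈ ℤ_2 : v_2(x) = 0}. Here v_2(152) = v_2(num) − v_2(den) = 3; compare against these criteria.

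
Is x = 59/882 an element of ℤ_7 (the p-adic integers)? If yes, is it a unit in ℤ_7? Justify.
x ∉ ℤ_7 (v_7(x) = -2 < 0)

ℤ_7 = {x ∈ ℚ_7 : v_7(x) ≥ 0} and ℤ_7^× = {x ∈ ℤ_7 : v_7(x) = 0}. Here v_7(59/882) = v_7(num) − v_7(den) = -2; compare against these criteria.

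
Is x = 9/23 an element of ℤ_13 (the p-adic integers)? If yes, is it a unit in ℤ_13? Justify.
x ∈ ℤ_13^× (unit); v_13(x) = 0

ℤ_13 = {x ∈ ℚ_13 : v_13(x) ≥ 0} and ℤ_13^× = {x ∈ ℤ_13 : v_13(x) = 0}. Here v_13(9/23) = v_13(num) − v_13(den) = 0; compare against these criteria.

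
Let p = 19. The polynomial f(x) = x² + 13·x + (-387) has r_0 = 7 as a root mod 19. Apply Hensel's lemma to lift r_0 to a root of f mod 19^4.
r_3 = 5137 (mod 130321)

Hensel: r_{i+1} = r_i − f(r_i)·(f′(r_i))^{-1} mod 19^{i+2}, f′(x) = 2x + 13. Iterate:
  r_0 = 7 (mod 19)
  r_1 = 83 (mod 361)
  r_2 = 5137 (mod 6859)
  r_3 = 5137 (mod 130321)
Final: r = 5137 satisfies f(r) ≡ 0 mod 19^4.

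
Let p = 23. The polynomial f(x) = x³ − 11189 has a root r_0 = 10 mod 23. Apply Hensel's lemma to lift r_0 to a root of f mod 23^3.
r_2 = 5967 (mod 12167)

Hensel: r_{i+1} = r_i − f(r_i)/f′(r_i) mod 23^{i+2}, where f′(x) = 3x². Iterate:
  r_0 = 10 (mod 23)
  r_1 = 148 (mod 529)
  r_2 = 5967 (mod 12167)
Final: r = 5967 with f(r) ≡ 0 mod 23^3.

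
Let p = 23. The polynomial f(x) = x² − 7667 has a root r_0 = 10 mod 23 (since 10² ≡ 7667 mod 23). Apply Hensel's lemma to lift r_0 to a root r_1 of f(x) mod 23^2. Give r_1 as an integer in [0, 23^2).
r_1 = 309 (mod 529)

Hensel's recurrence: r_{i+1} = r_i − f(r_i)·(f′(r_i))^{-1} mod 23^{i+2}, with f′(x) = 2x. Iterate:
  r_0 = 10 (mod 23)
  r_1 = 309 (mod 529)
Final: r_1 = 309, and one checks f(r_1) ≡ 0 mod 23^2.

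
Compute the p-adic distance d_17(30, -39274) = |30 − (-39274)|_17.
d_17(30, -39274) = 1/4913

Step 1 — x − y = 30 − (-39274) = 39304. Step 2 — v_17(39304) = 3 (factor: 39304 = (17^3 · 8); the sign does not affect v_p). Step 3 — |x − y|_17 = 17^{-3} = 1/4913.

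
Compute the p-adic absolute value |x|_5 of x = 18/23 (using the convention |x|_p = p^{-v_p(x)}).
|18/23|_5 = 1

Step 1 — compute v_5(x) by factoring powers of 5 out of the numerator and denominator: v_5(18/23) = 0. Step 2 — apply |x|_p = p^{-v_p(x)} = 5^{0} = 1.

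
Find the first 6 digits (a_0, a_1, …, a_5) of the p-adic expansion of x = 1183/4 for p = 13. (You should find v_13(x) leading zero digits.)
(a_0, …, a_5) = (0, 0, 5, 3, 3, 3)

v_13(1183/4) = 2, so a_0 = ... = a_1 = 0. Factor out: x = 13^2 · u with u = 7/4 a unit in ℤ_13. Expand u iteratively via a_{v+i} = u_i mod 13, u_{i+1} = (u_i − a_{v+i})/13:
  u_0 = 7/4;  a_2 = 5;  u_1 = (u_0 − 5)/13 = -1/4
  u_1 = -1/4;  a_3 = 3;  u_2 = (u_1 − 3)/13 = -1/4
  u_2 = -1/4;  a_4 = 3;  u_3 = (u_2 − 3)/13 = -1/4
  u_3 = -1/4;  a_5 = 3;  u_4 = (u_3 − 3)/13 = -1/4
Digits: (0, 0, 5, 3, 3, 3).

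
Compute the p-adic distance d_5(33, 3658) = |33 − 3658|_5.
d_5(33, 3658) = 1/125

Step 1 — x − y = 33 − 3658 = -3625. Step 2 — v_5(-3625) = 3 (factor: -3625 = −(5^3 · 29); the sign does not affect v_p). Step 3 — |x − y|_5 = 5^{-3} = 1/125.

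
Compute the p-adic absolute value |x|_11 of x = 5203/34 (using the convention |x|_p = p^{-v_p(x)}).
|5203/34|_11 = 1/121

Step 1 — compute v_11(x) by factoring powers of 11 out of the numerator and denominator: v_11(5203/34) = 2. Step 2 — apply |x|_p = p^{-v_p(x)} = 11^{-2} = 1/121.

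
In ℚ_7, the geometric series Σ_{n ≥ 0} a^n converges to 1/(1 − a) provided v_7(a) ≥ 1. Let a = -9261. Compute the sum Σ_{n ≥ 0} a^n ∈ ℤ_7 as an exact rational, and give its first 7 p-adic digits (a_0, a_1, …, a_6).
Σ a^n = 1/(1 − a) = 1/9262;  first 7 digits = (1, 0, 0, 1, 3, 6, 0)

v_7(a) = 3 ≥ 1, so the series converges in ℤ_7 to 1/(1 − a) = 1/(1 − (-9261)) = 1/9262. Expand this rational in ℤ_7: compute digits iteratively via d_i = x_i mod 7, x_{i+1} = (x_i − d_i)/7. The first 7 digits are (1, 0, 0, 1, 3, 6, 0).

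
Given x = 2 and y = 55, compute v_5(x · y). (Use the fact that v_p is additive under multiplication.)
v_5(110) = 1

v_p(x) = 0 (factor: 2 = 5^0 · 2); v_p(y) = 1 (factor: 55 = 5^1 · 11). Additivity: v_p(xy) = v_p(x) + v_p(y) = 0 + 1 = 1. (Direct check: xy = 110 = 5^1 · (22).)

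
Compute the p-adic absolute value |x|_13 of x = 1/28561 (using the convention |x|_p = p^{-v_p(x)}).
|1/28561|_13 = 28561

Step 1 — compute v_13(x) by factoring powers of 13 out of the numerator and denominator: v_13(1/28561) = -4. Step 2 — apply |x|_p = p^{-v_p(x)} = 13^{4} = 28561.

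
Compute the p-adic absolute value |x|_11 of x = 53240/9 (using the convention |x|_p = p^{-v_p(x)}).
|53240/9|_11 = 1/1331

Step 1 — compute v_11(x) by factoring powers of 11 out of the numerator and denominator: v_11(53240/9) = 3. Step 2 — apply |x|_p = p^{-v_p(x)} = 11^{-3} = 1/1331.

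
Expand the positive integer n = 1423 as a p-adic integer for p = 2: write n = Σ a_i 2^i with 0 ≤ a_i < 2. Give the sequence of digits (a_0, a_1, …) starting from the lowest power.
(a_0, a_1, …) = (1, 1, 1, 1, 0, 0, 0, 1, 1, 0, 1)

Repeated division by 2 gives the digits low-to-high: 1423 = 1 + 1·2^1 + 1·2^2 + 1·2^3 + 1·2^7 + 1·2^8 + 1·2^10. Digit sequence: (1, 1, 1, 1, 0, 0, 0, 1, 1, 0, 1).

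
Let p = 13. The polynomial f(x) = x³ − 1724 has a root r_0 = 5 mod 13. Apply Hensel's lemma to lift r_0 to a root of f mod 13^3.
r_2 = 2176 (mod 2197)

Hensel: r_{i+1} = r_i − f(r_i)/f′(r_i) mod 13^{i+2}, where f′(x) = 3x². Iterate:
  r_0 = 5 (mod 13)
  r_1 = 148 (mod 169)
  r_2 = 2176 (mod 2197)
Final: r = 2176 with f(r) ≡ 0 mod 13^3.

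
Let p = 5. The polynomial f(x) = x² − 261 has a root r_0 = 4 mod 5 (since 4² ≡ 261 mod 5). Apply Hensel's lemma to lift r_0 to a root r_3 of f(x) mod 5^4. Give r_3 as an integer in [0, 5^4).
r_3 = 444 (mod 625)

Hensel's recurrence: r_{i+1} = r_i − f(r_i)·(f′(r_i))^{-1} mod 5^{i+2}, with f′(x) = 2x. Iterate:
  r_0 = 4 (mod 5)
  r_1 = 19 (mod 25)
  r_2 = 69 (mod 125)
  r_3 = 444 (mod 625)
Final: r_3 = 444, and one checks f(r_3) ≡ 0 mod 5^4.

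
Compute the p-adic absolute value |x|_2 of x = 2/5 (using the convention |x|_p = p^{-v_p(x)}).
|2/5|_2 = 1/2

Step 1 — compute v_2(x) by factoring powers of 2 out of the numerator and denominator: v_2(2/5) = 1. Step 2 — apply |x|_p = p^{-v_p(x)} = 2^{-1} = 1/2.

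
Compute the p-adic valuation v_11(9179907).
v_11(9179907) = 5

v_11(n) is the largest exponent k such that 11^k divides n. Factor out: 9179907 = 11^5 · 57. (Sign doesn't affect v_p.) So v_11(9179907) = 5.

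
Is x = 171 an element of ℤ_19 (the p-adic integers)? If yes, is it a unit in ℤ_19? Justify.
x ∈ ℤ_19 but not a unit; v_19(x) = 1 > 0

ℤ_19 = {x ∈ ℚ_19 : v_19(x) ≥ 0} and ℤ_19^× = {x ∈ ℤ_19 : v_19(x) = 0}. Here v_19(171) = v_19(num) − v_19(den) = 1; compare against these criteria.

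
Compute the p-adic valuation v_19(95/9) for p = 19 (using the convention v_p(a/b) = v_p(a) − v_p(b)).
v_19(95/9) = 1

Factor powers of 19 from the numerator and denominator of the reduced fraction: 95 = 19^1 · 5 and 9 = 19^0 · 9. Apply v_p(a/b) = v_p(a) − v_p(b): v_19(95/9) = 1 − 0 = 1.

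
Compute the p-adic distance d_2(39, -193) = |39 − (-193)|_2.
d_2(39, -193) = 1/8

Step 1 — x − y = 39 − (-193) = 232. Step 2 — v_2(232) = 3 (factor: 232 = (2^3 · 29); the sign does not affect v_p). Step 3 — |x − y|_2 = 2^{-3} = 1/8.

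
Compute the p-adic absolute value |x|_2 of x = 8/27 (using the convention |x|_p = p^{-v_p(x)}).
|8/27|_2 = 1/8

Step 1 — compute v_2(x) by factoring powers of 2 out of the numerator and denominator: v_2(8/27) = 3. Step 2 — apply |x|_p = p^{-v_p(x)} = 2^{-3} = 1/8.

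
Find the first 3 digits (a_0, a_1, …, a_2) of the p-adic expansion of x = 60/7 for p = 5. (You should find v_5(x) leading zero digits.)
(a_0, …, a_2) = (0, 1, 3)

v_5(60/7) = 1, so a_0 = ... = a_0 = 0. Factor out: x = 5^1 · u with u = 12/7 a unit in ℤ_5. Expand u iteratively via a_{v+i} = u_i mod 5, u_{i+1} = (u_i − a_{v+i})/5:
  u_0 = 12/7;  a_1 = 1;  u_1 = (u_0 − 1)/5 = 1/7
  u_1 = 1/7;  a_2 = 3;  u_2 = (u_1 − 3)/5 = -4/7
Digits: (0, 1, 3).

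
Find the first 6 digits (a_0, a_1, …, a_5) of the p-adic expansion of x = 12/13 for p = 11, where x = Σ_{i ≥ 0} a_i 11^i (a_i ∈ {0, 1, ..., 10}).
(a_0, …, a_5) = (6, 8, 6, 7, 1, 10)

v_11(12/13) = 0 (numerator and denominator both coprime to 11), so x ∈ ℤ_11^×. Compute digits iteratively via a_i = x_i mod 11, x_{i+1} = (x_i − a_i)/11, with x_0 = x:
  x_0 = 12/13;  a_0 = 6;  x_1 = (x_0 − 6)/11 = -6/13
  x_1 = -6/13;  a_1 = 8;  x_2 = (x_1 − 8)/11 = -10/13
  x_2 = -10/13;  a_2 = 6;  x_3 = (x_2 − 6)/11 = -8/13
  x_3 = -8/13;  a_3 = 7;  x_4 = (x_3 − 7)/11 = -9/13
  x_4 = -9/13;  a_4 = 1;  x_5 = (x_4 − 1)/11 = -2/13
  x_5 = -2/13;  a_5 = 10;  x_6 = (x_5 − 10)/11 = -12/13
Digits: (6, 8, 6, 7, 1, 10).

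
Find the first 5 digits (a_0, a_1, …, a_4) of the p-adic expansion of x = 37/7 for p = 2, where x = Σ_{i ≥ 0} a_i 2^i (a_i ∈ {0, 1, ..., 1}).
(a_0, …, a_4) = (1, 1, 0, 0, 1)

v_2(37/7) = 0 (numerator and denominator both coprime to 2), so x ∈ ℤ_2^×. Compute digits iteratively via a_i = x_i mod 2, x_{i+1} = (x_i − a_i)/2, with x_0 = x:
  x_0 = 37/7;  a_0 = 1;  x_1 = (x_0 − 1)/2 = 15/7
  x_1 = 15/7;  a_1 = 1;  x_2 = (x_1 − 1)/2 = 4/7
  x_2 = 4/7;  a_2 = 0;  x_3 = (x_2 − 0)/2 = 2/7
  x_3 = 2/7;  a_3 = 0;  x_4 = (x_3 − 0)/2 = 1/7
  x_4 = 1/7;  a_4 = 1;  x_5 = (x_4 − 1)/2 = -3/7
Digits: (1, 1, 0, 0, 1).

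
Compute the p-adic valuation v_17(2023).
v_17(2023) = 2

v_17(n) is the largest exponent k such that 17^k divides n. Factor out: 2023 = 17^2 · 7. (Sign doesn't affect v_p.) So v_17(2023) = 2.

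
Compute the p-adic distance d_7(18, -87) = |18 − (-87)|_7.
d_7(18, -87) = 1/7

Step 1 — x − y = 18 − (-87) = 105. Step 2 — v_7(105) = 1 (factor: 105 = (7^1 · 15); the sign does not affect v_p). Step 3 — |x − y|_7 = 7^{-1} = 1/7.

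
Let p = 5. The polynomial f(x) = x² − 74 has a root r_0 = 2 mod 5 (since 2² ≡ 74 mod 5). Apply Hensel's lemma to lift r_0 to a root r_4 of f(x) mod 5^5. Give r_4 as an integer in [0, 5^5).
r_4 = 857 (mod 3125)

Hensel's recurrence: r_{i+1} = r_i − f(r_i)·(f′(r_i))^{-1} mod 5^{i+2}, with f′(x) = 2x. Iterate:
  r_0 = 2 (mod 5)
  r_1 = 7 (mod 25)
  r_2 = 107 (mod 125)
  r_3 = 232 (mod 625)
  r_4 = 857 (mod 3125)
Final: r_4 = 857, and one checks f(r_4) ≡ 0 mod 5^5.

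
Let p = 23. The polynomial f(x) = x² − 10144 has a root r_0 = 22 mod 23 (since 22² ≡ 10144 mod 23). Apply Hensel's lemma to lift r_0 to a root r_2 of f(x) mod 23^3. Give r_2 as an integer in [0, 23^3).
r_2 = 2069 (mod 12167)

Hensel's recurrence: r_{i+1} = r_i − f(r_i)·(f′(r_i))^{-1} mod 23^{i+2}, with f′(x) = 2x. Iterate:
  r_0 = 22 (mod 23)
  r_1 = 482 (mod 529)
  r_2 = 2069 (mod 12167)
Final: r_2 = 2069, and one checks f(r_2) ≡ 0 mod 23^3.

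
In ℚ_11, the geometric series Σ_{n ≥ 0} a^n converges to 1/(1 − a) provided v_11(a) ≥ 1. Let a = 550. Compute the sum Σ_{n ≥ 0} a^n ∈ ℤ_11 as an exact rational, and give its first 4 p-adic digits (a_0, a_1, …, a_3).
Σ a^n = 1/(1 − a) = -1/549;  first 4 digits = (1, 6, 7, 3)

v_11(a) = 1 ≥ 1, so the series converges in ℤ_11 to 1/(1 − a) = 1/(1 − 550) = -1/549. Expand this rational in ℤ_11: compute digits iteratively via d_i = x_i mod 11, x_{i+1} = (x_i − d_i)/11. The first 4 digits are (1, 6, 7, 3).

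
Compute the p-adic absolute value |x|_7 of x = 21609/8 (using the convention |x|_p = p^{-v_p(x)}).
|21609/8|_7 = 1/2401

Step 1 — compute v_7(x) by factoring powers of 7 out of the numerator and denominator: v_7(21609/8) = 4. Step 2 — apply |x|_p = p^{-v_p(x)} = 7^{-4} = 1/2401.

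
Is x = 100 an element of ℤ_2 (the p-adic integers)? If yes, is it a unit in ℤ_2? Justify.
x ∈ ℤ_2 but not a unit; v_2(x) = 2 > 0

ℤ_2 = {x ∈ ℚ_2 : v_2(x) ≥ 0} and ℤ_2^× = {x ∈ ℤ_2 : v_2(x) = 0}. Here v_2(100) = v_2(num) − v_2(den) = 2; compare against these criteria.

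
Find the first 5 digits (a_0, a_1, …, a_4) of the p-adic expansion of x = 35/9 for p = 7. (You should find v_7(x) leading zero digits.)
(a_0, …, a_4) = (0, 6, 0, 3, 5)

v_7(35/9) = 1, so a_0 = ... = a_0 = 0. Factor out: x = 7^1 · u with u = 5/9 a unit in ℤ_7. Expand u iteratively via a_{v+i} = u_i mod 7, u_{i+1} = (u_i − a_{v+i})/7:
  u_0 = 5/9;  a_1 = 6;  u_1 = (u_0 − 6)/7 = -7/9
  u_1 = -7/9;  a_2 = 0;  u_2 = (u_1 − 0)/7 = -1/9
  u_2 = -1/9;  a_3 = 3;  u_3 = (u_2 − 3)/7 = -4/9
  u_3 = -4/9;  a_4 = 5;  u_4 = (u_3 − 5)/7 = -7/9
Digits: (0, 6, 0, 3, 5).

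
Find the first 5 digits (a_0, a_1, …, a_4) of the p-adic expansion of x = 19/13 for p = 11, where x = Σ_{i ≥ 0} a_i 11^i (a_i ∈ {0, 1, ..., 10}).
(a_0, …, a_4) = (4, 4, 3, 9, 0)

v_11(19/13) = 0 (numerator and denominator both coprime to 11), so x ∈ ℤ_11^×. Compute digits iteratively via a_i = x_i mod 11, x_{i+1} = (x_i − a_i)/11, with x_0 = x:
  x_0 = 19/13;  a_0 = 4;  x_1 = (x_0 − 4)/11 = -3/13
  x_1 = -3/13;  a_1 = 4;  x_2 = (x_1 − 4)/11 = -5/13
  x_2 = -5/13;  a_2 = 3;  x_3 = (x_2 − 3)/11 = -4/13
  x_3 = -4/13;  a_3 = 9;  x_4 = (x_3 − 9)/11 = -11/13
  x_4 = -11/13;  a_4 = 0;  x_5 = (x_4 − 0)/11 = -1/13
Digits: (4, 4, 3, 9, 0).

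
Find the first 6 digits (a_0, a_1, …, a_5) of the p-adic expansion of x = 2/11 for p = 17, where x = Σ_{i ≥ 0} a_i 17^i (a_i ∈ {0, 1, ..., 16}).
(a_0, …, a_5) = (11, 4, 9, 1, 3, 6)

v_17(2/11) = 0 (numerator and denominator both coprime to 17), so x ∈ ℤ_17^×. Compute digits iteratively via a_i = x_i mod 17, x_{i+1} = (x_i − a_i)/17, with x_0 = x:
  x_0 = 2/11;  a_0 = 11;  x_1 = (x_0 − 11)/17 = -7/11
  x_1 = -7/11;  a_1 = 4;  x_2 = (x_1 − 4)/17 = -3/11
  x_2 = -3/11;  a_2 = 9;  x_3 = (x_2 − 9)/17 = -6/11
  x_3 = -6/11;  a_3 = 1;  x_4 = (x_3 − 1)/17 = -1/11
  x_4 = -1/11;  a_4 = 3;  x_5 = (x_4 − 3)/17 = -2/11
  x_5 = -2/11;  a_5 = 6;  x_6 = (x_5 − 6)/17 = -4/11
Digits: (11, 4, 9, 1, 3, 6).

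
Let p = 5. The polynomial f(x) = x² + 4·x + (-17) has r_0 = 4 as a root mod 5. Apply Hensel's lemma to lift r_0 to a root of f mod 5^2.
r_1 = 9 (mod 25)

Hensel: r_{i+1} = r_i − f(r_i)·(f′(r_i))^{-1} mod 5^{i+2}, f′(x) = 2x + 4. Iterate:
  r_0 = 4 (mod 5)
  r_1 = 9 (mod 25)
Final: r = 9 satisfies f(r) ≡ 0 mod 5^2.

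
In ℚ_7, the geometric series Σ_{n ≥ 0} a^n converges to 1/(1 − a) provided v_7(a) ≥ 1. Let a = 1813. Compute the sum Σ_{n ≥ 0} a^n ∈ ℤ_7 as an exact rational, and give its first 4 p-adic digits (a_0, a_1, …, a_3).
Σ a^n = 1/(1 − a) = -1/1812;  first 4 digits = (1, 0, 2, 5)

v_7(a) = 2 ≥ 1, so the series converges in ℤ_7 to 1/(1 − a) = 1/(1 − 1813) = -1/1812. Expand this rational in ℤ_7: compute digits iteratively via d_i = x_i mod 7, x_{i+1} = (x_i − d_i)/7. The first 4 digits are (1, 0, 2, 5).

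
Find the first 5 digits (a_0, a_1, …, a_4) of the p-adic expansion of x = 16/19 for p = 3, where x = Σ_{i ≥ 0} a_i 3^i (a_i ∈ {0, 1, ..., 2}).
(a_0, …, a_4) = (1, 2, 2, 1, 0)

v_3(16/19) = 0 (numerator and denominator both coprime to 3), so x ∈ ℤ_3^×. Compute digits iteratively via a_i = x_i mod 3, x_{i+1} = (x_i − a_i)/3, with x_0 = x:
  x_0 = 16/19;  a_0 = 1;  x_1 = (x_0 − 1)/3 = -1/19
  x_1 = -1/19;  a_1 = 2;  x_2 = (x_1 − 2)/3 = -13/19
  x_2 = -13/19;  a_2 = 2;  x_3 = (x_2 − 2)/3 = -17/19
  x_3 = -17/19;  a_3 = 1;  x_4 = (x_3 − 1)/3 = -12/19
  x_4 = -12/19;  a_4 = 0;  x_5 = (x_4 − 0)/3 = -4/19
Digits: (1, 2, 2, 1, 0).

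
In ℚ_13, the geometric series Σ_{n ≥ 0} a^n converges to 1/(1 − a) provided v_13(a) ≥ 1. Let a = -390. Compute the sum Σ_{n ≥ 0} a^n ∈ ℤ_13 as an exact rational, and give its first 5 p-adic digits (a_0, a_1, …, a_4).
Σ a^n = 1/(1 − a) = 1/391;  first 5 digits = (1, 9, 0, 5, 4)

v_13(a) = 1 ≥ 1, so the series converges in ℤ_13 to 1/(1 − a) = 1/(1 − (-390)) = 1/391. Expand this rational in ℤ_13: compute digits iteratively via d_i = x_i mod 13, x_{i+1} = (x_i − d_i)/13. The first 5 digits are (1, 9, 0, 5, 4).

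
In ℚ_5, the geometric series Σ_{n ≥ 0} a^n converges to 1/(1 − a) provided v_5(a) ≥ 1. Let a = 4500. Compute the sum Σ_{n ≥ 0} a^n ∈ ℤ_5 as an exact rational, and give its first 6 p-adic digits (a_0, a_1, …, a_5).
Σ a^n = 1/(1 − a) = -1/4499;  first 6 digits = (1, 0, 0, 1, 2, 1)

v_5(a) = 3 ≥ 1, so the series converges in ℤ_5 to 1/(1 − a) = 1/(1 − 4500) = -1/4499. Expand this rational in ℤ_5: compute digits iteratively via d_i = x_i mod 5, x_{i+1} = (x_i − d_i)/5. The first 6 digits are (1, 0, 0, 1, 2, 1).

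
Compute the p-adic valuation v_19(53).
v_19(53) = 0

v_19(n) is the largest exponent k such that 19^k divides n. Factor out: 53 = 19^0 · 53. (Sign doesn't affect v_p.) So v_19(53) = 0.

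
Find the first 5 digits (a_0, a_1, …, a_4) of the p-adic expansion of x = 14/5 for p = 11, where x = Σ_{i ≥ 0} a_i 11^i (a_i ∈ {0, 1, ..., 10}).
(a_0, …, a_4) = (5, 2, 2, 2, 2)

v_11(14/5) = 0 (numerator and denominator both coprime to 11), so x ∈ ℤ_11^×. Compute digits iteratively via a_i = x_i mod 11, x_{i+1} = (x_i − a_i)/11, with x_0 = x:
  x_0 = 14/5;  a_0 = 5;  x_1 = (x_0 − 5)/11 = -1/5
  x_1 = -1/5;  a_1 = 2;  x_2 = (x_1 − 2)/11 = -1/5
  x_2 = -1/5;  a_2 = 2;  x_3 = (x_2 − 2)/11 = -1/5
  x_3 = -1/5;  a_3 = 2;  x_4 = (x_3 − 2)/11 = -1/5
  x_4 = -1/5;  a_4 = 2;  x_5 = (x_4 − 2)/11 = -1/5
Digits: (5, 2, 2, 2, 2).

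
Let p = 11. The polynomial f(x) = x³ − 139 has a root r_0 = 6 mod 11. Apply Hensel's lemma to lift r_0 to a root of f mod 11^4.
r_3 = 2525 (mod 14641)

Hensel: r_{i+1} = r_i − f(r_i)/f′(r_i) mod 11^{i+2}, where f′(x) = 3x². Iterate:
  r_0 = 6 (mod 11)
  r_1 = 105 (mod 121)
  r_2 = 1194 (mod 1331)
  r_3 = 2525 (mod 14641)
Final: r = 2525 with f(r) ≡ 0 mod 11^4.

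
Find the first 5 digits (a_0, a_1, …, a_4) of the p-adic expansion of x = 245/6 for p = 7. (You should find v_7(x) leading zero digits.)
(a_0, …, a_4) = (0, 0, 2, 1, 1)

v_7(245/6) = 2, so a_0 = ... = a_1 = 0. Factor out: x = 7^2 · u with u = 5/6 a unit in ℤ_7. Expand u iteratively via a_{v+i} = u_i mod 7, u_{i+1} = (u_i − a_{v+i})/7:
  u_0 = 5/6;  a_2 = 2;  u_1 = (u_0 − 2)/7 = -1/6
  u_1 = -1/6;  a_3 = 1;  u_2 = (u_1 − 1)/7 = -1/6
  u_2 = -1/6;  a_4 = 1;  u_3 = (u_2 − 1)/7 = -1/6
Digits: (0, 0, 2, 1, 1).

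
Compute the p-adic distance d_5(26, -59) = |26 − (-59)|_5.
d_5(26, -59) = 1/5

Step 1 — x − y = 26 − (-59) = 85. Step 2 — v_5(85) = 1 (factor: 85 = (5^1 · 17); the sign does not affect v_p). Step 3 — |x − y|_5 = 5^{-1} = 1/5.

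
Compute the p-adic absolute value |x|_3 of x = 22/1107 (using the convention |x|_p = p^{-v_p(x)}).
|22/1107|_3 = 27

Step 1 — compute v_3(x) by factoring powers of 3 out of the numerator and denominator: v_3(22/1107) = -3. Step 2 — apply |x|_p = p^{-v_p(x)} = 3^{3} = 27.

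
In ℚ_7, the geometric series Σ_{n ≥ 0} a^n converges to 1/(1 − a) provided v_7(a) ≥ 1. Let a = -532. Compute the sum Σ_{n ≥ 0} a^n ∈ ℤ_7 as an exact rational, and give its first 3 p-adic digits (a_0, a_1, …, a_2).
Σ a^n = 1/(1 − a) = 1/533;  first 3 digits = (1, 1, 4)

v_7(a) = 1 ≥ 1, so the series converges in ℤ_7 to 1/(1 − a) = 1/(1 − (-532)) = 1/533. Expand this rational in ℤ_7: compute digits iteratively via d_i = x_i mod 7, x_{i+1} = (x_i − d_i)/7. The first 3 digits are (1, 1, 4).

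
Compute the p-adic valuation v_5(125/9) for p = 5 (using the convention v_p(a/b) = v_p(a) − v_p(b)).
v_5(125/9) = 3

Factor powers of 5 from the numerator and denominator of the reduced fraction: 125 = 5^3 · 1 and 9 = 5^0 · 9. Apply v_p(a/b) = v_p(a) − v_p(b): v_5(125/9) = 3 − 0 = 3.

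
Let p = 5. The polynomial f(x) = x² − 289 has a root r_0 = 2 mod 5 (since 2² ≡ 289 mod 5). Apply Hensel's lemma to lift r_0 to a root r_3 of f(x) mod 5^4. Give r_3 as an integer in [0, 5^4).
r_3 = 17 (mod 625)

Hensel's recurrence: r_{i+1} = r_i − f(r_i)·(f′(r_i))^{-1} mod 5^{i+2}, with f′(x) = 2x. Iterate:
  r_0 = 2 (mod 5)
  r_1 = 17 (mod 25)
  r_2 = 17 (mod 125)
  r_3 = 17 (mod 625)
Final: r_3 = 17, and one checks f(r_3) ≡ 0 mod 5^4.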